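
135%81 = 54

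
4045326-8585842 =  - 4540516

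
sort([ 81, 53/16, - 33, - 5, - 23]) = [ - 33,-23, - 5,53/16,81 ] 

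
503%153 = 44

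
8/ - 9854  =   - 1 + 4923/4927 = - 0.00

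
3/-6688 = -1+6685/6688 = -0.00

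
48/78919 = 48/78919   =  0.00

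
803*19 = 15257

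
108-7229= - 7121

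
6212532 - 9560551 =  - 3348019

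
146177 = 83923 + 62254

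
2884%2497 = 387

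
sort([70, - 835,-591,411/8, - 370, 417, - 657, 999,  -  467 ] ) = [ - 835 , - 657, - 591, - 467,- 370,  411/8,70,417,999 ]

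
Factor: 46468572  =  2^2*3^1*3872381^1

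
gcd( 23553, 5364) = 9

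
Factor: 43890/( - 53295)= - 2^1*7^1 * 17^ ( - 1)= - 14/17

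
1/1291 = 1/1291 = 0.00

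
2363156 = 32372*73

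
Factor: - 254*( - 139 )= 35306 = 2^1*127^1*139^1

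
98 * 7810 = 765380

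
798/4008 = 133/668 = 0.20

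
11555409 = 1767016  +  9788393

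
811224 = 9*90136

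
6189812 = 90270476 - 84080664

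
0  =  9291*0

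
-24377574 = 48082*( - 507) 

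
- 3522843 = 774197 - 4297040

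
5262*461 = 2425782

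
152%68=16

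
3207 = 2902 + 305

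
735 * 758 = 557130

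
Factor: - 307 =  - 307^1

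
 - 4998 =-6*833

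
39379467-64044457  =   - 24664990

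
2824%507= 289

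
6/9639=2/3213 = 0.00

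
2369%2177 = 192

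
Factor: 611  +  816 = 1427 = 1427^1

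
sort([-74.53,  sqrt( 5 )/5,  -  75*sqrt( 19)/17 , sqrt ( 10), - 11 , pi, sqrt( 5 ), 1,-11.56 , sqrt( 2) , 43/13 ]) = [ - 74.53, - 75*sqrt( 19 )/17, - 11.56, - 11 , sqrt( 5)/5,1,sqrt( 2), sqrt( 5) , pi,sqrt (10),43/13 ]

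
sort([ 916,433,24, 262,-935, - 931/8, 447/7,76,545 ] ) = [-935, - 931/8,24,447/7,76, 262,433,545, 916]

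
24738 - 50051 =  - 25313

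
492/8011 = 492/8011 = 0.06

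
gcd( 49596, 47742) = 6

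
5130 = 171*30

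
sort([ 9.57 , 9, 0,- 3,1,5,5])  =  [-3 , 0,1,5, 5,9 , 9.57] 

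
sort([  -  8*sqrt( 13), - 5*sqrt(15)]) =[  -  8*sqrt(13),-5*sqrt( 15)]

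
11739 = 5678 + 6061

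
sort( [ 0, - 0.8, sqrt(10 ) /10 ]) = [-0.8, 0 , sqrt ( 10 ) /10 ]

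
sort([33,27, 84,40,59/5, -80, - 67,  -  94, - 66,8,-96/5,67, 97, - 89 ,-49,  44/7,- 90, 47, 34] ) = [ - 94, - 90, - 89, -80 , - 67, - 66, - 49, - 96/5,  44/7,8,59/5,  27,33,34,  40,  47,67,84,97]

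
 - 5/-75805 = 1/15161 = 0.00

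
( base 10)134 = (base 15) 8E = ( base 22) 62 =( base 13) a4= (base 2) 10000110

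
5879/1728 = 5879/1728   =  3.40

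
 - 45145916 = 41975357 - 87121273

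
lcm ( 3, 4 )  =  12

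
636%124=16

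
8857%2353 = 1798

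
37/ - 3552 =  - 1 + 95/96= - 0.01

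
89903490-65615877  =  24287613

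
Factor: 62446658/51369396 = 31223329/25684698  =  2^(-1)*3^( - 1 )*13^(-1 )*23^( - 1 )*103^( - 1 )*139^( - 1)*1091^1*28619^1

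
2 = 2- 0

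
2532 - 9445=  - 6913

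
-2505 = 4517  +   - 7022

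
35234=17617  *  2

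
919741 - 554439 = 365302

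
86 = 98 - 12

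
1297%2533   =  1297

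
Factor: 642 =2^1*3^1*107^1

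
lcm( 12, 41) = 492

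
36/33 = 1 + 1/11 = 1.09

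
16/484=4/121  =  0.03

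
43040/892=48 + 56/223= 48.25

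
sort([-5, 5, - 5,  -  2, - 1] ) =[-5, - 5, - 2, - 1, 5]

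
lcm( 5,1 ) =5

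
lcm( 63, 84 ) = 252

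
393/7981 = 393/7981 = 0.05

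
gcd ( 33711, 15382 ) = 1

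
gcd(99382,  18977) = 1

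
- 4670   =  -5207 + 537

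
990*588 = 582120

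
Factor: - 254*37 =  - 2^1*37^1*127^1 = - 9398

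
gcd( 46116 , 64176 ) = 84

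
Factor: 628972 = 2^2*157243^1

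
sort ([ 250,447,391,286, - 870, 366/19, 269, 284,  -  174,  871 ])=[ -870,  -  174, 366/19,250, 269, 284,286,391,447,871 ]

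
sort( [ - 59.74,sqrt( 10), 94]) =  [-59.74 , sqrt( 10) , 94 ]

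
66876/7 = 66876/7 = 9553.71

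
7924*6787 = 53780188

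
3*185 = 555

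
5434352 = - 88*(-61754) 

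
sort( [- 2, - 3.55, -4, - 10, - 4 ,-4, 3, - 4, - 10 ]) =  [ - 10,-10,-4,-4  , - 4,  -  4,-3.55, - 2 , 3]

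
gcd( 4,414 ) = 2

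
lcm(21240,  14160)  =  42480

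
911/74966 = 911/74966= 0.01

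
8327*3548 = 29544196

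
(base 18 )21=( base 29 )18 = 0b100101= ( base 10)37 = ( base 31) 16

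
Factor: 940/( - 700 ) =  - 5^( - 1 )*7^( - 1 )*47^1= -47/35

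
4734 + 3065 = 7799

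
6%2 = 0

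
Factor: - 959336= - 2^3*7^1*37^1*463^1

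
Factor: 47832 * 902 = 2^4*3^1 * 11^1*41^1 *1993^1 = 43144464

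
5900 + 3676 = 9576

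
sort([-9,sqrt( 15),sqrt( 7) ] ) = [ - 9,sqrt( 7),sqrt(15)]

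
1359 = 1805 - 446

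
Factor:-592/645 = -2^4*3^(  -  1)  *  5^(-1)*37^1*43^(-1)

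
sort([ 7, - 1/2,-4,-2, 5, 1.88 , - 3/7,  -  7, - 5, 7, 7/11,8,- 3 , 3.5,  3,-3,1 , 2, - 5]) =[-7,-5,-5,-4, - 3, - 3 , - 2, - 1/2,  -  3/7,7/11, 1, 1.88, 2 , 3,  3.5, 5, 7 , 7,8 ] 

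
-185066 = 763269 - 948335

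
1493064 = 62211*24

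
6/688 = 3/344 = 0.01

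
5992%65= 12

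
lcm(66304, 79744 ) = 5901056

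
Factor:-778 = -2^1*389^1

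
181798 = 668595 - 486797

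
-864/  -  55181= 864/55181 = 0.02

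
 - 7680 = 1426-9106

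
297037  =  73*4069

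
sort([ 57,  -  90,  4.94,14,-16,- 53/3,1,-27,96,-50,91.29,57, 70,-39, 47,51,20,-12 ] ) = [-90, - 50, - 39,  -  27, - 53/3, - 16 , - 12, 1,4.94,14, 20,47,51, 57,  57,70,91.29, 96]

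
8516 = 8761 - 245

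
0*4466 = 0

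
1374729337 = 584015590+790713747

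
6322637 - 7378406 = -1055769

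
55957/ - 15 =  - 55957/15 = - 3730.47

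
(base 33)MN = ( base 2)1011101101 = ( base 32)ND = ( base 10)749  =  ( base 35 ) LE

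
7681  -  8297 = -616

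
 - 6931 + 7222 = 291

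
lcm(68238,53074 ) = 477666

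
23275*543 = 12638325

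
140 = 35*4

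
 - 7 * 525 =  - 3675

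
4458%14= 6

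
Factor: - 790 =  - 2^1*5^1*79^1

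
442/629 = 26/37 = 0.70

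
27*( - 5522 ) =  - 149094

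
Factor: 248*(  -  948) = - 235104 =-  2^5*3^1*31^1*79^1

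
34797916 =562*61918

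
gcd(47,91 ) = 1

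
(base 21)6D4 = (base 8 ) 5553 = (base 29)3DN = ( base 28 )3kb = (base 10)2923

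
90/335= 18/67= 0.27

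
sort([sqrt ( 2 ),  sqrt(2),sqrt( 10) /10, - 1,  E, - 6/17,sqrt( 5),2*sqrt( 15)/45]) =[- 1, - 6/17,2*sqrt( 15)/45,sqrt(10 ) /10,sqrt (2 ), sqrt(2 ), sqrt(5),E]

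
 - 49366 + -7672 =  - 57038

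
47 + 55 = 102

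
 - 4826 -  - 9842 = 5016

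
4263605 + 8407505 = 12671110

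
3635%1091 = 362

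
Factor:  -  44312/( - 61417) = 2^3*29^1*191^1*61417^( - 1 )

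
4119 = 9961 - 5842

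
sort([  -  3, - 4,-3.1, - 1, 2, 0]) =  [ -4, - 3.1, -3,-1,0, 2] 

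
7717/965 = 7717/965  =  8.00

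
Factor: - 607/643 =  - 607^1*643^( - 1)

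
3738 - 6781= - 3043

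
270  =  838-568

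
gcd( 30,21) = 3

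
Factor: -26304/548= - 2^4 * 3^1  =  - 48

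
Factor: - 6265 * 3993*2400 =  - 2^5*3^2*5^3*7^1 * 11^3* 179^1 = - 60038748000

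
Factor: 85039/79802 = 2^( - 1) * 277^1*307^1*39901^( - 1 ) 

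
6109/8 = 6109/8 = 763.62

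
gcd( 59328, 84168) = 72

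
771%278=215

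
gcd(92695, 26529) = 1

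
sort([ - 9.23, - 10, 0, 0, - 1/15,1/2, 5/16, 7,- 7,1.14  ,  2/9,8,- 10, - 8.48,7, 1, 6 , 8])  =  [ - 10,-10, - 9.23, - 8.48 ,- 7, -1/15,0,0, 2/9,5/16,1/2, 1,1.14 , 6 , 7,7,8,  8]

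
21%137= 21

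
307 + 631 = 938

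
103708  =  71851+31857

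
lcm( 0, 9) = 0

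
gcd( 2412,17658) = 18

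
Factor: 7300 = 2^2*5^2*73^1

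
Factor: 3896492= 2^2*974123^1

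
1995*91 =181545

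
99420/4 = 24855 = 24855.00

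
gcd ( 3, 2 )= 1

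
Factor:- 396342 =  - 2^1 * 3^2*97^1* 227^1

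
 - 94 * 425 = -39950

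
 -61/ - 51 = 1 + 10/51 = 1.20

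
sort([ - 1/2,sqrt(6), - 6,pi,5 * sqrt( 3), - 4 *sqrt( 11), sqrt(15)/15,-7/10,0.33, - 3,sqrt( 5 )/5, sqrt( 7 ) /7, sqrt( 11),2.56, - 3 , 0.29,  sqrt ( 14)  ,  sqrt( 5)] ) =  [ - 4 *sqrt( 11 ), - 6, - 3, - 3, - 7/10, - 1/2, sqrt(15)/15, 0.29, 0.33,sqrt( 7)/7, sqrt(5 ) /5 , sqrt( 5),sqrt( 6 ) , 2.56,pi, sqrt ( 11), sqrt( 14) , 5 * sqrt(3)]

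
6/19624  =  3/9812 = 0.00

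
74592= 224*333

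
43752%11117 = 10401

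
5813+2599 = 8412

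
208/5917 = 208/5917 = 0.04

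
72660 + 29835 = 102495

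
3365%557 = 23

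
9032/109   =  82 + 94/109 = 82.86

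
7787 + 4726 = 12513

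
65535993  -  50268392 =15267601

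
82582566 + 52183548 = 134766114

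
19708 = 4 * 4927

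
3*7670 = 23010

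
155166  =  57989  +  97177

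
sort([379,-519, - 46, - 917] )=[-917,  -  519, -46,  379]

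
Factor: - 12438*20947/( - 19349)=2^1*3^2*11^(-1 )*691^1*1759^( - 1 )*20947^1 = 260538786/19349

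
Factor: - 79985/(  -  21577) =5^1 * 17^1 * 941^1 * 21577^( - 1)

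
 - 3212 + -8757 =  - 11969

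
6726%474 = 90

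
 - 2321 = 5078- 7399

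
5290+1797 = 7087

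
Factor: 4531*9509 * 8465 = 5^1 *23^1 * 37^1 * 197^1*257^1 * 1693^1 = 364716886735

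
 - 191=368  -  559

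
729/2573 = 729/2573 = 0.28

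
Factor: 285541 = 31^1*61^1*151^1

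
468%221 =26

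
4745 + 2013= 6758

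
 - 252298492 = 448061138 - 700359630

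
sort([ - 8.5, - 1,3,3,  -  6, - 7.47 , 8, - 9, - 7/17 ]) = [-9, - 8.5, - 7.47, - 6, - 1, - 7/17,3 , 3, 8]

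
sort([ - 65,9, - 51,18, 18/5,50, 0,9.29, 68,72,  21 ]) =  [ - 65, - 51,0, 18/5,9,9.29, 18,  21,50, 68, 72 ] 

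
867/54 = 16 + 1/18 = 16.06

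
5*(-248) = - 1240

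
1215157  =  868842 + 346315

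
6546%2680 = 1186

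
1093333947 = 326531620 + 766802327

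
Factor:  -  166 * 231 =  - 38346 = - 2^1*3^1*7^1*11^1*83^1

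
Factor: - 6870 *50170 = - 2^2*3^1*5^2 * 29^1* 173^1 * 229^1  =  -  344667900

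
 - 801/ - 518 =1  +  283/518  =  1.55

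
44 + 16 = 60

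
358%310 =48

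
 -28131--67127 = 38996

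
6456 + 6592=13048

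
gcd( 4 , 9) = 1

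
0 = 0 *97762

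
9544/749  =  9544/749 =12.74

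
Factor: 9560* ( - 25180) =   -  2^5*5^2*239^1*1259^1 = -  240720800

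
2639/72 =2639/72 = 36.65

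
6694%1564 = 438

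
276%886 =276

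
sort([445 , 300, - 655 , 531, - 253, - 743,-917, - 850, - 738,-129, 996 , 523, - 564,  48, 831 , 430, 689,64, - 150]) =[-917, - 850, - 743, - 738,-655, - 564, - 253,- 150, - 129,48 , 64,300,430, 445, 523, 531,689,831, 996 ]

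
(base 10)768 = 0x300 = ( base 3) 1001110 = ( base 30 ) pi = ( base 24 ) 180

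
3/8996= 3/8996 = 0.00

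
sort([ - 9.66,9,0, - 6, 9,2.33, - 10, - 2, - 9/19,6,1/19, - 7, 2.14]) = [ - 10, - 9.66,-7, - 6, - 2, - 9/19,0,  1/19, 2.14 , 2.33, 6,9,9]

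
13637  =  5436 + 8201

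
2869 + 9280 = 12149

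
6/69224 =3/34612 = 0.00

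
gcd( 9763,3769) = 1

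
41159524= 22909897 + 18249627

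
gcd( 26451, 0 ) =26451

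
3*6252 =18756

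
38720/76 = 509 + 9/19 = 509.47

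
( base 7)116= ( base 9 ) 68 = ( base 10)62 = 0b111110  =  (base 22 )2I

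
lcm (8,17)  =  136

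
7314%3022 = 1270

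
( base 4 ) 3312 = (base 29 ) 8e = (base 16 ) F6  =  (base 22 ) B4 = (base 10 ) 246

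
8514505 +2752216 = 11266721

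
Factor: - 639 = -3^2*71^1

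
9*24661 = 221949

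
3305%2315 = 990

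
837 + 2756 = 3593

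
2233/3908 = 2233/3908 = 0.57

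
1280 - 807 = 473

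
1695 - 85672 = -83977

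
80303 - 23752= 56551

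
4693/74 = 63+31/74 = 63.42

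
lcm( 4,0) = 0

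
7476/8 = 934 + 1/2 = 934.50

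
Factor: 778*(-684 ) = -2^3  *  3^2*19^1*389^1 =-532152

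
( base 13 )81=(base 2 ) 1101001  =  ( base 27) 3O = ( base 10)105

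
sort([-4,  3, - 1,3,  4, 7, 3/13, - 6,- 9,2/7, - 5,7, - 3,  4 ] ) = [ - 9, - 6, - 5, - 4, -3, - 1 , 3/13, 2/7, 3, 3, 4, 4,7,7]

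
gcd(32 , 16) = 16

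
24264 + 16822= 41086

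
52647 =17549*3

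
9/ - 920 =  - 1 + 911/920 = - 0.01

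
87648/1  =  87648 = 87648.00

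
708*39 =27612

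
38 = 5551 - 5513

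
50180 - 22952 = 27228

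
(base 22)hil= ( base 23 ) g7k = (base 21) JCE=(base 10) 8645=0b10000111000101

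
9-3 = 6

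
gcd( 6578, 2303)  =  1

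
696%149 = 100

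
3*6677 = 20031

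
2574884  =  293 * 8788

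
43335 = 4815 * 9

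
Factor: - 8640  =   - 2^6*3^3*5^1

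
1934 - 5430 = -3496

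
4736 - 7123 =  - 2387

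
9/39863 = 9/39863 = 0.00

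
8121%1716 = 1257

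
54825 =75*731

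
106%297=106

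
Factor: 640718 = 2^1*13^1*19^1*1297^1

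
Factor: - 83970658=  - 2^1*43^1*976403^1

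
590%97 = 8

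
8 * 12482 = 99856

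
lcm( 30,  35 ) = 210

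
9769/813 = 12 + 13/813 = 12.02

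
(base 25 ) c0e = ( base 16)1d5a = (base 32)7AQ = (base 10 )7514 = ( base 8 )16532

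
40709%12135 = 4304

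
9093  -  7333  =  1760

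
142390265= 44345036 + 98045229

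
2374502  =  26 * 91327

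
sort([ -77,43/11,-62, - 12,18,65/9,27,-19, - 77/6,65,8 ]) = [-77, - 62, - 19,  -  77/6, - 12, 43/11, 65/9,  8, 18,27,65 ]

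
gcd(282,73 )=1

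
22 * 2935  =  64570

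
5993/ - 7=  -  857 + 6/7= - 856.14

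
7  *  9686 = 67802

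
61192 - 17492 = 43700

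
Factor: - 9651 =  - 3^1*3217^1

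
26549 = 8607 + 17942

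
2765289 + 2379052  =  5144341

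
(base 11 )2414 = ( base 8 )6131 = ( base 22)6bf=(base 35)2KB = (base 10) 3161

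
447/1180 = 447/1180 = 0.38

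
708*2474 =1751592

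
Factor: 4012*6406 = 25700872= 2^3*17^1*59^1*3203^1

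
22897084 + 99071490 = 121968574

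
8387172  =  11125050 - 2737878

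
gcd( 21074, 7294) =2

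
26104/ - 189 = - 26104/189= -138.12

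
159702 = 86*1857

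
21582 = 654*33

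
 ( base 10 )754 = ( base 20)1HE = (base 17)2a6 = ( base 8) 1362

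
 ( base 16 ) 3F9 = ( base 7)2652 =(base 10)1017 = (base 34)tv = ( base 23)1l5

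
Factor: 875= 5^3 * 7^1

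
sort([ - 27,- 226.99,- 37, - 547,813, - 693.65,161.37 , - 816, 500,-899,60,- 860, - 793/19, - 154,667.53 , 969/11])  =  [ - 899,-860, - 816,- 693.65,-547,  -  226.99, -154 ,- 793/19, - 37,-27, 60, 969/11,  161.37, 500,667.53,813 ] 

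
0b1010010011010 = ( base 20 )D3E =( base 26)7km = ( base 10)5274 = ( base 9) 7210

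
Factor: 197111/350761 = 17^(-1)  *  47^( - 1)*449^1 = 449/799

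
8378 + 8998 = 17376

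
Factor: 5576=2^3*17^1*41^1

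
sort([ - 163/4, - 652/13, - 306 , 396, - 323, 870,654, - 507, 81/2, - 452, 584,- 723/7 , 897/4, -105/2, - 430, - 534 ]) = [  -  534, - 507, - 452, - 430 , - 323,  -  306, - 723/7, - 105/2, - 652/13, - 163/4, 81/2, 897/4, 396, 584,654,870]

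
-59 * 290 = - 17110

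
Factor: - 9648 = -2^4*3^2 * 67^1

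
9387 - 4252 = 5135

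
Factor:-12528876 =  - 2^2*3^1 * 233^1*4481^1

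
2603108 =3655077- 1051969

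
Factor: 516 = 2^2*3^1*43^1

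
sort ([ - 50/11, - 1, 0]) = [-50/11, - 1  ,  0 ] 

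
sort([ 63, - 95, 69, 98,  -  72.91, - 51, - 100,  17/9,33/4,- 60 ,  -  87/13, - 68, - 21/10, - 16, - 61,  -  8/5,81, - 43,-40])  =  [ - 100 , - 95 ,-72.91 , - 68, - 61, - 60, - 51,-43,  -  40,-16 , -87/13, - 21/10,-8/5, 17/9,  33/4 , 63,69,81, 98] 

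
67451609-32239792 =35211817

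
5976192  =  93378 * 64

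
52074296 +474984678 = 527058974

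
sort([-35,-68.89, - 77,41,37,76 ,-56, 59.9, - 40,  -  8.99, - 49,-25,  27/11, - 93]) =[ - 93, -77, - 68.89,-56,- 49,-40 ,-35,-25, - 8.99,27/11,37, 41,59.9, 76 ]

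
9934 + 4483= 14417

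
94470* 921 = 87006870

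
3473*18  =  62514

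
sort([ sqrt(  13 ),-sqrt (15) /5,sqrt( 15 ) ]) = [ - sqrt( 15)/5, sqrt(13 ),sqrt(15 )]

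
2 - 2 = 0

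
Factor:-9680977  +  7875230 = - 1805747 = - 1805747^1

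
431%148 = 135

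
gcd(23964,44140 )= 4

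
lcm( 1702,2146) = 49358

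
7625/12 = 635+5/12 = 635.42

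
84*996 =83664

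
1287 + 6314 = 7601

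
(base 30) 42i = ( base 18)b66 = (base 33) 3cf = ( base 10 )3678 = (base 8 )7136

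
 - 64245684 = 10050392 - 74296076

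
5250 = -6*(-875)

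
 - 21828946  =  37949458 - 59778404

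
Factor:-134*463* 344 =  -21342448 = - 2^4  *43^1 * 67^1*463^1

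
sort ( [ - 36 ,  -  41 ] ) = [ - 41, - 36]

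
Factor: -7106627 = -11^1 * 19^1*37^1* 919^1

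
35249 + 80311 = 115560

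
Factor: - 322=  -  2^1*7^1*23^1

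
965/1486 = 965/1486 = 0.65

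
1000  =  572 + 428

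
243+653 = 896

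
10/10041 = 10/10041=0.00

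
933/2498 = 933/2498 = 0.37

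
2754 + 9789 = 12543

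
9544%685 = 639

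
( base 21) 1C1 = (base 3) 221201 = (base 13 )415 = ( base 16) 2B6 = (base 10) 694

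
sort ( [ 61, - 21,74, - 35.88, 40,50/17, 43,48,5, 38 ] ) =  [ - 35.88,-21,  50/17, 5, 38, 40,43, 48,61,74 ] 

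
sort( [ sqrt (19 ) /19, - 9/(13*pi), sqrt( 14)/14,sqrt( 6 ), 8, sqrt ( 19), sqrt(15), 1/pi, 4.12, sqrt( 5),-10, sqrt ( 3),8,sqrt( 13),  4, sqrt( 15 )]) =[ - 10, - 9/( 13*pi), sqrt (19 )/19, sqrt (14) /14, 1/pi,sqrt (3),sqrt (5 ),  sqrt( 6 ), sqrt( 13), sqrt ( 15), sqrt (15 ), 4,4.12,sqrt(19 ),8,8]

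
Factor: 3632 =2^4*227^1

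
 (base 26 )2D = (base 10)65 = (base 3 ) 2102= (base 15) 45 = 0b1000001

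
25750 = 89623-63873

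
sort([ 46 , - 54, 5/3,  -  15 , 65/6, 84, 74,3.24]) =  [ - 54,  -  15, 5/3, 3.24, 65/6, 46  ,  74, 84] 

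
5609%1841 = 86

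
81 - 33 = 48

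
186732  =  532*351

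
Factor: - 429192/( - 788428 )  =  2^1*3^3*53^( - 1 )*1987^1*3719^(-1)=107298/197107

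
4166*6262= 26087492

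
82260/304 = 270 + 45/76  =  270.59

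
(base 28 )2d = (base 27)2f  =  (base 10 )69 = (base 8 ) 105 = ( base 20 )39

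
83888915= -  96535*( - 869)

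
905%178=15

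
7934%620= 494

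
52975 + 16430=69405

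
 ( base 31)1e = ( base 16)2d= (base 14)33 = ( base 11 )41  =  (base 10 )45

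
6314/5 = 6314/5 = 1262.80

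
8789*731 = 6424759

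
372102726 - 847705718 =-475602992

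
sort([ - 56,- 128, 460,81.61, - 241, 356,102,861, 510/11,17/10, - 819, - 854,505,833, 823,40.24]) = [  -  854, - 819, - 241, - 128, - 56,17/10, 40.24,510/11, 81.61,102,356, 460,505 , 823,833, 861 ]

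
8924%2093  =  552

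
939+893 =1832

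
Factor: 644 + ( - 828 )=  - 184 = -2^3*23^1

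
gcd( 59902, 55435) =1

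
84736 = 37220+47516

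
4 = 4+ 0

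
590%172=74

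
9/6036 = 3/2012=0.00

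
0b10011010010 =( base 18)3ea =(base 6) 5414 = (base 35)109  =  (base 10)1234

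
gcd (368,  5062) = 2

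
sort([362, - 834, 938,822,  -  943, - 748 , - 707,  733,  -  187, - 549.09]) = [ - 943, - 834, - 748, - 707,-549.09, - 187 , 362, 733, 822,938 ] 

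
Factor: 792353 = 17^1*127^1*367^1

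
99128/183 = 541 + 125/183 = 541.68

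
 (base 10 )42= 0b101010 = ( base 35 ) 17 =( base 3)1120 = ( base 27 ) 1F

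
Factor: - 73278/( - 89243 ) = 2^1*3^3*7^ ( - 1)*  11^( - 1)* 19^(  -  1 ) * 23^1*59^1*61^( - 1)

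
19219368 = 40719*472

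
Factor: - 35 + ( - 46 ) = -3^4 =- 81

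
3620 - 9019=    - 5399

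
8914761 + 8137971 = 17052732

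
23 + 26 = 49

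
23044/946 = 11522/473 = 24.36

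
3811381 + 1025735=4837116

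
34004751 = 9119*3729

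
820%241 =97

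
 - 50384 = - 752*67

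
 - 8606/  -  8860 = 4303/4430 = 0.97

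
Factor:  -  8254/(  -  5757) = 2^1*3^ (-1)*19^( - 1)*101^ ( -1)*4127^1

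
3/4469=3/4469 = 0.00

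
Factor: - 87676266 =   -  2^1*3^1*1277^1*11443^1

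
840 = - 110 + 950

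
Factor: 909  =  3^2*101^1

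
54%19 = 16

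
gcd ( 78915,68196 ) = 3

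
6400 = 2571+3829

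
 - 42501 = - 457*93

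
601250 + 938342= 1539592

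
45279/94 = 481 + 65/94 = 481.69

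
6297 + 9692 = 15989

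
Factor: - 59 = -59^1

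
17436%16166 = 1270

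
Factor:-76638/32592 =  - 2^( - 3)*7^( - 1 )*53^1*97^( - 1)*241^1 = - 12773/5432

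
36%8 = 4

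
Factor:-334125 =-3^5 * 5^3 * 11^1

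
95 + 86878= 86973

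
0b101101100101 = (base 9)4001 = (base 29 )3dh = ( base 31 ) 313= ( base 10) 2917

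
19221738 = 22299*862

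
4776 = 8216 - 3440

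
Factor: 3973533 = 3^1*1324511^1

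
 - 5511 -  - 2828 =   -  2683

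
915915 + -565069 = 350846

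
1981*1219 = 2414839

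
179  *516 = 92364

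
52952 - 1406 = 51546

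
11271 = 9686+1585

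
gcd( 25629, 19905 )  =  3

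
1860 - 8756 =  - 6896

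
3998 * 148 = 591704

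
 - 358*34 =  - 12172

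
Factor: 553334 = 2^1*23^2*523^1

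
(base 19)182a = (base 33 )8WR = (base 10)9795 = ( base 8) 23103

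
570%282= 6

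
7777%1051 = 420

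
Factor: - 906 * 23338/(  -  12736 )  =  2^( - 4)* 3^1*7^1*151^1 * 199^( - 1)*1667^1= 5286057/3184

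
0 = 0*4671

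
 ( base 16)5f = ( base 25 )3K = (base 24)3N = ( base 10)95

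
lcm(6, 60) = 60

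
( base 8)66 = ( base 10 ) 54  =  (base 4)312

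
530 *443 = 234790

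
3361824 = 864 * 3891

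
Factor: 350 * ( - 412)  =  -144200=- 2^3 *5^2*7^1 * 103^1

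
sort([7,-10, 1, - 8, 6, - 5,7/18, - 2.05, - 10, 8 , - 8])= [ - 10,- 10,-8, - 8, - 5, - 2.05, 7/18 , 1,6, 7 , 8]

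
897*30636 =27480492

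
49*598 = 29302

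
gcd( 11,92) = 1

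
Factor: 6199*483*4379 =13111238343 =3^1*7^1*23^1*29^1 * 151^1*6199^1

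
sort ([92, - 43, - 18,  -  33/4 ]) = [ - 43,-18, - 33/4,92]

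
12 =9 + 3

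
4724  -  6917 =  - 2193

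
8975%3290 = 2395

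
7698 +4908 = 12606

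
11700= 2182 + 9518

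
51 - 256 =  - 205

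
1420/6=236 + 2/3 = 236.67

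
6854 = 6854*1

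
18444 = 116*159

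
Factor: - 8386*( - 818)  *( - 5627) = -38599801996= -2^2*7^1*17^1 * 331^1 * 409^1 *599^1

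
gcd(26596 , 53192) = 26596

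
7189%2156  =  721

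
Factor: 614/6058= 13^(  -  1)*233^( - 1)*307^1 = 307/3029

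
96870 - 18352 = 78518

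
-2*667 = - 1334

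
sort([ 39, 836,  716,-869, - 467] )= [ - 869, - 467,39, 716,836] 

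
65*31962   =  2077530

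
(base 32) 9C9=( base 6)112253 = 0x2589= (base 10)9609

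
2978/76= 1489/38  =  39.18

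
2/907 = 2/907 = 0.00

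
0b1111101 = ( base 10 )125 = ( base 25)50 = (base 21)5K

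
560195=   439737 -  - 120458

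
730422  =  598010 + 132412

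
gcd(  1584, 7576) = 8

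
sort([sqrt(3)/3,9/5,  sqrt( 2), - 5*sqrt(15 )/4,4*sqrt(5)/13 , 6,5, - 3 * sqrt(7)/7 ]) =[-5*sqrt(15)/4, - 3*sqrt(7)/7,sqrt( 3)/3,4*sqrt(5 ) /13,sqrt(2),9/5,5,6 ]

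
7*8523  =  59661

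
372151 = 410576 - 38425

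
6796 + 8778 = 15574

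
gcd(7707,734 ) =367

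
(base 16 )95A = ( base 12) 1476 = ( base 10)2394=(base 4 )211122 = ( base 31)2F7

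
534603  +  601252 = 1135855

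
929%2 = 1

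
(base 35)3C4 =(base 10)4099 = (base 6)30551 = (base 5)112344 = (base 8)10003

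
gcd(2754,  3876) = 102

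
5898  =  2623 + 3275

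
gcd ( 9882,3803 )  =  1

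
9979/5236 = 587/308  =  1.91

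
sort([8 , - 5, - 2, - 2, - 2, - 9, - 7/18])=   [ - 9, - 5, - 2, - 2, - 2, - 7/18,8] 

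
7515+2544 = 10059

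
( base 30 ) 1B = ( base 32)19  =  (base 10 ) 41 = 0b101001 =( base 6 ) 105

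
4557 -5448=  - 891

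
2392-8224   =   - 5832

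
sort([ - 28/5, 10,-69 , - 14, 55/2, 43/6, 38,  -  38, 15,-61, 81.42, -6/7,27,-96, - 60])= [ - 96,-69,  -  61, - 60,-38, -14, - 28/5, - 6/7,43/6 , 10,  15,27, 55/2, 38, 81.42]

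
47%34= 13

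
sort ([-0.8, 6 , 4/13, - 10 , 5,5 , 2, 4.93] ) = [-10,  -  0.8,4/13,  2 , 4.93, 5 , 5,6]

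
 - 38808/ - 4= 9702+0/1 = 9702.00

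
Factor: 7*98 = 686 = 2^1*7^3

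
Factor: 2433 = 3^1*811^1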